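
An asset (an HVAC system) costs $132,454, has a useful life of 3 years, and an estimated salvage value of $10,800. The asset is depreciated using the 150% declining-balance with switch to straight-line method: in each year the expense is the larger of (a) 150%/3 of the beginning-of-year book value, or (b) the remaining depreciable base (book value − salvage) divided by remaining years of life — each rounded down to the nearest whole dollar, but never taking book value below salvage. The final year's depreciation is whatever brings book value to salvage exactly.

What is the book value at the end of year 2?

$33,114

Depreciable base = $132,454 − $10,800 = $121,654.
Year 1: DB = ⌊$132,454 × 150%/3⌋ = $66,227; SL = ⌊$121,654/3⌋ = $40,551 → take DB $66,227. Book value $66,227.
Year 2: DB = ⌊$66,227 × 150%/3⌋ = $33,113; SL = ⌊$55,427/2⌋ = $27,713 → take DB $33,113. Book value $33,114.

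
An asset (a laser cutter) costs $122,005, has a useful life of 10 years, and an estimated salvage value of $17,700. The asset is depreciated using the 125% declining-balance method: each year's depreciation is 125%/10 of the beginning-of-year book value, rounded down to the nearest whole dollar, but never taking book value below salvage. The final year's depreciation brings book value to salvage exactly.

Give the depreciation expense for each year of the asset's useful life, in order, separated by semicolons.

$15,250; $13,344; $11,676; $10,216; $8,939; $7,822; $6,844; $5,989; $5,240; $18,985

Depreciable base = $122,005 − $17,700 = $104,305.
Year 1: ⌊$122,005 × 125%/10⌋ = $15,250. Book value $106,755.
Year 2: ⌊$106,755 × 125%/10⌋ = $13,344. Book value $93,411.
Year 3: ⌊$93,411 × 125%/10⌋ = $11,676. Book value $81,735.
Year 4: ⌊$81,735 × 125%/10⌋ = $10,216. Book value $71,519.
Year 5: ⌊$71,519 × 125%/10⌋ = $8,939. Book value $62,580.
Year 6: ⌊$62,580 × 125%/10⌋ = $7,822. Book value $54,758.
Year 7: ⌊$54,758 × 125%/10⌋ = $6,844. Book value $47,914.
Year 8: ⌊$47,914 × 125%/10⌋ = $5,989. Book value $41,925.
Year 9: ⌊$41,925 × 125%/10⌋ = $5,240. Book value $36,685.
Year 10 (final): $36,685 − $17,700 = $18,985. Book value $17,700.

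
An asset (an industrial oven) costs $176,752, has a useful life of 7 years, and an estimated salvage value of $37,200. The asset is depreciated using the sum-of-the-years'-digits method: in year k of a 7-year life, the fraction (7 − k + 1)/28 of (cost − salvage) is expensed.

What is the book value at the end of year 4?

Depreciable base = $176,752 − $37,200 = $139,552.
Sum of the years' digits = 7+6+5+4+3+2+1 = 28.
Year 1: $139,552 × 7/28 = $34,888. Book value $141,864.
Year 2: $139,552 × 6/28 = $29,904. Book value $111,960.
Year 3: $139,552 × 5/28 = $24,920. Book value $87,040.
Year 4: $139,552 × 4/28 = $19,936. Book value $67,104.

$67,104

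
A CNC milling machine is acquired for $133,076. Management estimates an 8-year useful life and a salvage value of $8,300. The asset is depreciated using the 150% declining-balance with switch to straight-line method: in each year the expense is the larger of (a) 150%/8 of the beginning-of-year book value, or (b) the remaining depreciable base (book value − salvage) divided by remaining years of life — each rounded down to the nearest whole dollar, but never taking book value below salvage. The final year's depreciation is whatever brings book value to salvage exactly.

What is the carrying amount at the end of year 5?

$45,573

Depreciable base = $133,076 − $8,300 = $124,776.
Year 1: DB = ⌊$133,076 × 150%/8⌋ = $24,951; SL = ⌊$124,776/8⌋ = $15,597 → take DB $24,951. Book value $108,125.
Year 2: DB = ⌊$108,125 × 150%/8⌋ = $20,273; SL = ⌊$99,825/7⌋ = $14,260 → take DB $20,273. Book value $87,852.
Year 3: DB = ⌊$87,852 × 150%/8⌋ = $16,472; SL = ⌊$79,552/6⌋ = $13,258 → take DB $16,472. Book value $71,380.
Year 4: DB = ⌊$71,380 × 150%/8⌋ = $13,383; SL = ⌊$63,080/5⌋ = $12,616 → take DB $13,383. Book value $57,997.
Year 5: DB = ⌊$57,997 × 150%/8⌋ = $10,874; SL = ⌊$49,697/4⌋ = $12,424 → take SL $12,424. Book value $45,573.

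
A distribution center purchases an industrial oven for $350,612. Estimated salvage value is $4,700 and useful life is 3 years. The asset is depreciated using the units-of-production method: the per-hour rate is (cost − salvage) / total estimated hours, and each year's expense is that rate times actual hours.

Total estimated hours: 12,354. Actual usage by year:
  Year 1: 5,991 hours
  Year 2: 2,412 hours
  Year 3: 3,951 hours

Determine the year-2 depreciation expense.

$67,536

Depreciable base = $350,612 − $4,700 = $345,912.
Rate = $345,912 / 12,354 hours = $28 per hour.
Year 1: 5,991 × $28 = $167,748. Book value $182,864.
Year 2: 2,412 × $28 = $67,536. Book value $115,328.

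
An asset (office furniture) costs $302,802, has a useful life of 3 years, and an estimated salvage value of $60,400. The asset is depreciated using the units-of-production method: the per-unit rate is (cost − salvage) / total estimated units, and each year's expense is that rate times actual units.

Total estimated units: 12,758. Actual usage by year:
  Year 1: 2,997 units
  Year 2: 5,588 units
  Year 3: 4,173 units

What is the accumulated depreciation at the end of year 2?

Depreciable base = $302,802 − $60,400 = $242,402.
Rate = $242,402 / 12,758 units = $19 per unit.
Year 1: 2,997 × $19 = $56,943. Book value $245,859.
Year 2: 5,588 × $19 = $106,172. Book value $139,687.
Accumulated through year 2 = $302,802 − $139,687 = $163,115.

$163,115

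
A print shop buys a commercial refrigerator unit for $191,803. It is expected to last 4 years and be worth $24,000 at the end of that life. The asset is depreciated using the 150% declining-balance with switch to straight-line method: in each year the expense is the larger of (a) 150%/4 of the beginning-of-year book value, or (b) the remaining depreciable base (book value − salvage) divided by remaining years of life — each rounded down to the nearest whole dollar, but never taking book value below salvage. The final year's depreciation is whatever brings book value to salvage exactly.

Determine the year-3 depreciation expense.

Depreciable base = $191,803 − $24,000 = $167,803.
Year 1: DB = ⌊$191,803 × 150%/4⌋ = $71,926; SL = ⌊$167,803/4⌋ = $41,950 → take DB $71,926. Book value $119,877.
Year 2: DB = ⌊$119,877 × 150%/4⌋ = $44,953; SL = ⌊$95,877/3⌋ = $31,959 → take DB $44,953. Book value $74,924.
Year 3: DB = ⌊$74,924 × 150%/4⌋ = $28,096; SL = ⌊$50,924/2⌋ = $25,462 → take DB $28,096. Book value $46,828.

$28,096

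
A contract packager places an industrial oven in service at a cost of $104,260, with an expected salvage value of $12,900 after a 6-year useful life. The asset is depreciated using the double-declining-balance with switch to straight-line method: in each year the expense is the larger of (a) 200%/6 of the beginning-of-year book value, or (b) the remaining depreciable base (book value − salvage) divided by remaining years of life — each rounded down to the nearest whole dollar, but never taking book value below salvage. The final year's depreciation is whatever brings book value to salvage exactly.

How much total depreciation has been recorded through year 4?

Depreciable base = $104,260 − $12,900 = $91,360.
Year 1: DB = ⌊$104,260 × 200%/6⌋ = $34,753; SL = ⌊$91,360/6⌋ = $15,226 → take DB $34,753. Book value $69,507.
Year 2: DB = ⌊$69,507 × 200%/6⌋ = $23,169; SL = ⌊$56,607/5⌋ = $11,321 → take DB $23,169. Book value $46,338.
Year 3: DB = ⌊$46,338 × 200%/6⌋ = $15,446; SL = ⌊$33,438/4⌋ = $8,359 → take DB $15,446. Book value $30,892.
Year 4: DB = ⌊$30,892 × 200%/6⌋ = $10,297; SL = ⌊$17,992/3⌋ = $5,997 → take DB $10,297. Book value $20,595.
Accumulated through year 4 = $104,260 − $20,595 = $83,665.

$83,665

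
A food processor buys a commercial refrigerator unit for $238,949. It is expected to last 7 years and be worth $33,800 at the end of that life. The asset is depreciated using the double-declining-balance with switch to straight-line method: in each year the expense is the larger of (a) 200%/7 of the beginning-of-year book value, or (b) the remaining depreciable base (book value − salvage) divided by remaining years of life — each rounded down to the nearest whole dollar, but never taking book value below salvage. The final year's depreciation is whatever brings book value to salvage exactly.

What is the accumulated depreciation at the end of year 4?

$176,748

Depreciable base = $238,949 − $33,800 = $205,149.
Year 1: DB = ⌊$238,949 × 200%/7⌋ = $68,271; SL = ⌊$205,149/7⌋ = $29,307 → take DB $68,271. Book value $170,678.
Year 2: DB = ⌊$170,678 × 200%/7⌋ = $48,765; SL = ⌊$136,878/6⌋ = $22,813 → take DB $48,765. Book value $121,913.
Year 3: DB = ⌊$121,913 × 200%/7⌋ = $34,832; SL = ⌊$88,113/5⌋ = $17,622 → take DB $34,832. Book value $87,081.
Year 4: DB = ⌊$87,081 × 200%/7⌋ = $24,880; SL = ⌊$53,281/4⌋ = $13,320 → take DB $24,880. Book value $62,201.
Accumulated through year 4 = $238,949 − $62,201 = $176,748.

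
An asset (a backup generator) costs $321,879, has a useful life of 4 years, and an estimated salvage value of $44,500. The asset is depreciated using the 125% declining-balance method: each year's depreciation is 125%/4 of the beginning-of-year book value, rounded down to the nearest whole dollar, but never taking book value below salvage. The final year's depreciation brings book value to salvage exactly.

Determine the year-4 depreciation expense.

$60,096

Depreciable base = $321,879 − $44,500 = $277,379.
Year 1: ⌊$321,879 × 125%/4⌋ = $100,587. Book value $221,292.
Year 2: ⌊$221,292 × 125%/4⌋ = $69,153. Book value $152,139.
Year 3: ⌊$152,139 × 125%/4⌋ = $47,543. Book value $104,596.
Year 4 (final): $104,596 − $44,500 = $60,096. Book value $44,500.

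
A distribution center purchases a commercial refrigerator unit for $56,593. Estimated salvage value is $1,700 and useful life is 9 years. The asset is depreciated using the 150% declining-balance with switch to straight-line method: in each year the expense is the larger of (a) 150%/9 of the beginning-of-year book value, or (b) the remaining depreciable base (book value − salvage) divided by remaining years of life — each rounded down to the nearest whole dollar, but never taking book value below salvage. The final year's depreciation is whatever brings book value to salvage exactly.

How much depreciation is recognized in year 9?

Depreciable base = $56,593 − $1,700 = $54,893.
Year 1: DB = ⌊$56,593 × 150%/9⌋ = $9,432; SL = ⌊$54,893/9⌋ = $6,099 → take DB $9,432. Book value $47,161.
Year 2: DB = ⌊$47,161 × 150%/9⌋ = $7,860; SL = ⌊$45,461/8⌋ = $5,682 → take DB $7,860. Book value $39,301.
Year 3: DB = ⌊$39,301 × 150%/9⌋ = $6,550; SL = ⌊$37,601/7⌋ = $5,371 → take DB $6,550. Book value $32,751.
Year 4: DB = ⌊$32,751 × 150%/9⌋ = $5,458; SL = ⌊$31,051/6⌋ = $5,175 → take DB $5,458. Book value $27,293.
Year 5: DB = ⌊$27,293 × 150%/9⌋ = $4,548; SL = ⌊$25,593/5⌋ = $5,118 → take SL $5,118. Book value $22,175.
Year 6: DB = ⌊$22,175 × 150%/9⌋ = $3,695; SL = ⌊$20,475/4⌋ = $5,118 → take SL $5,118. Book value $17,057.
Year 7: DB = ⌊$17,057 × 150%/9⌋ = $2,842; SL = ⌊$15,357/3⌋ = $5,119 → take SL $5,119. Book value $11,938.
Year 8: DB = ⌊$11,938 × 150%/9⌋ = $1,989; SL = ⌊$10,238/2⌋ = $5,119 → take SL $5,119. Book value $6,819.
Year 9 (final): $6,819 − $1,700 = $5,119. Book value $1,700.

$5,119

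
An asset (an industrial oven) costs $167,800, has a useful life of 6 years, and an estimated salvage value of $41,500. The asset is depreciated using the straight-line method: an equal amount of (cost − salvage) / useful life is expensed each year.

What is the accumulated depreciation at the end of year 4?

Depreciable base = $167,800 − $41,500 = $126,300.
Annual expense = $126,300 / 6 = $21,050.
End of year 1: book value $146,750.
End of year 2: book value $125,700.
End of year 3: book value $104,650.
End of year 4: book value $83,600.
Accumulated through year 4 = $167,800 − $83,600 = $84,200.

$84,200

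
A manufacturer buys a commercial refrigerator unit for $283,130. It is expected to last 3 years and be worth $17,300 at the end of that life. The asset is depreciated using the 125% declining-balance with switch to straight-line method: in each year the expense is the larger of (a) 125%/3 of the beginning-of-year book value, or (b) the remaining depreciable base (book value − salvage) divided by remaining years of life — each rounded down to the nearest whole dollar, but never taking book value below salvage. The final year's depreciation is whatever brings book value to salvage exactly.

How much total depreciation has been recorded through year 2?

Depreciable base = $283,130 − $17,300 = $265,830.
Year 1: DB = ⌊$283,130 × 125%/3⌋ = $117,970; SL = ⌊$265,830/3⌋ = $88,610 → take DB $117,970. Book value $165,160.
Year 2: DB = ⌊$165,160 × 125%/3⌋ = $68,816; SL = ⌊$147,860/2⌋ = $73,930 → take SL $73,930. Book value $91,230.
Accumulated through year 2 = $283,130 − $91,230 = $191,900.

$191,900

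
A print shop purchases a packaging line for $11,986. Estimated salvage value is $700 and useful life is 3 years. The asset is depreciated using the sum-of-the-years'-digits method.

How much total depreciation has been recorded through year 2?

$9,405

Depreciable base = $11,986 − $700 = $11,286.
Sum of the years' digits = 3+2+1 = 6.
Year 1: $11,286 × 3/6 = $5,643. Book value $6,343.
Year 2: $11,286 × 2/6 = $3,762. Book value $2,581.
Accumulated through year 2 = $11,986 − $2,581 = $9,405.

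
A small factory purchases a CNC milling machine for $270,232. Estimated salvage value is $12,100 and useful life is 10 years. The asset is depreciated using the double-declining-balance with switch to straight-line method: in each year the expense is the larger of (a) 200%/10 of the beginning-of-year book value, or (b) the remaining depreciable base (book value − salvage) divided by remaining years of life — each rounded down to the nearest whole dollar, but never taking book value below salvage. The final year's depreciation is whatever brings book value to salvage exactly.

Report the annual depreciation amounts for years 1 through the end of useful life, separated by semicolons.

$54,046; $43,237; $34,589; $27,672; $22,137; $17,710; $14,685; $14,685; $14,685; $14,686

Depreciable base = $270,232 − $12,100 = $258,132.
Year 1: DB = ⌊$270,232 × 200%/10⌋ = $54,046; SL = ⌊$258,132/10⌋ = $25,813 → take DB $54,046. Book value $216,186.
Year 2: DB = ⌊$216,186 × 200%/10⌋ = $43,237; SL = ⌊$204,086/9⌋ = $22,676 → take DB $43,237. Book value $172,949.
Year 3: DB = ⌊$172,949 × 200%/10⌋ = $34,589; SL = ⌊$160,849/8⌋ = $20,106 → take DB $34,589. Book value $138,360.
Year 4: DB = ⌊$138,360 × 200%/10⌋ = $27,672; SL = ⌊$126,260/7⌋ = $18,037 → take DB $27,672. Book value $110,688.
Year 5: DB = ⌊$110,688 × 200%/10⌋ = $22,137; SL = ⌊$98,588/6⌋ = $16,431 → take DB $22,137. Book value $88,551.
Year 6: DB = ⌊$88,551 × 200%/10⌋ = $17,710; SL = ⌊$76,451/5⌋ = $15,290 → take DB $17,710. Book value $70,841.
Year 7: DB = ⌊$70,841 × 200%/10⌋ = $14,168; SL = ⌊$58,741/4⌋ = $14,685 → take SL $14,685. Book value $56,156.
Year 8: DB = ⌊$56,156 × 200%/10⌋ = $11,231; SL = ⌊$44,056/3⌋ = $14,685 → take SL $14,685. Book value $41,471.
Year 9: DB = ⌊$41,471 × 200%/10⌋ = $8,294; SL = ⌊$29,371/2⌋ = $14,685 → take SL $14,685. Book value $26,786.
Year 10 (final): $26,786 − $12,100 = $14,686. Book value $12,100.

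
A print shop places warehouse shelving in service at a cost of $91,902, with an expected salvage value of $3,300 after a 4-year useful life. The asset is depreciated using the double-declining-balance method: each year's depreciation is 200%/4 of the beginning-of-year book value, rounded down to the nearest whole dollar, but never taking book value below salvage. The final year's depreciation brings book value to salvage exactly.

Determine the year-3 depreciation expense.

$11,488

Depreciable base = $91,902 − $3,300 = $88,602.
Year 1: ⌊$91,902 × 200%/4⌋ = $45,951. Book value $45,951.
Year 2: ⌊$45,951 × 200%/4⌋ = $22,975. Book value $22,976.
Year 3: ⌊$22,976 × 200%/4⌋ = $11,488. Book value $11,488.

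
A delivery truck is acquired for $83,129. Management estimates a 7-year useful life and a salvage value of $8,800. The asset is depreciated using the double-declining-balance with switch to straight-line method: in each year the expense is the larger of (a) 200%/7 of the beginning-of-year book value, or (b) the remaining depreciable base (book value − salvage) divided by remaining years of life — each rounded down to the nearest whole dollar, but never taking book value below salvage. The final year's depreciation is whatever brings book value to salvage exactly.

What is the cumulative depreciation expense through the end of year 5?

$67,671

Depreciable base = $83,129 − $8,800 = $74,329.
Year 1: DB = ⌊$83,129 × 200%/7⌋ = $23,751; SL = ⌊$74,329/7⌋ = $10,618 → take DB $23,751. Book value $59,378.
Year 2: DB = ⌊$59,378 × 200%/7⌋ = $16,965; SL = ⌊$50,578/6⌋ = $8,429 → take DB $16,965. Book value $42,413.
Year 3: DB = ⌊$42,413 × 200%/7⌋ = $12,118; SL = ⌊$33,613/5⌋ = $6,722 → take DB $12,118. Book value $30,295.
Year 4: DB = ⌊$30,295 × 200%/7⌋ = $8,655; SL = ⌊$21,495/4⌋ = $5,373 → take DB $8,655. Book value $21,640.
Year 5: DB = ⌊$21,640 × 200%/7⌋ = $6,182; SL = ⌊$12,840/3⌋ = $4,280 → take DB $6,182. Book value $15,458.
Accumulated through year 5 = $83,129 − $15,458 = $67,671.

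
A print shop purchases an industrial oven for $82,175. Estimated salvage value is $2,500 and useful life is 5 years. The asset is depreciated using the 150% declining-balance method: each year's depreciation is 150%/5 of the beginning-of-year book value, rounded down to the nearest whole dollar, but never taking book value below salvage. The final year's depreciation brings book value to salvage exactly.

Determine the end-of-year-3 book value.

$28,187

Depreciable base = $82,175 − $2,500 = $79,675.
Year 1: ⌊$82,175 × 150%/5⌋ = $24,652. Book value $57,523.
Year 2: ⌊$57,523 × 150%/5⌋ = $17,256. Book value $40,267.
Year 3: ⌊$40,267 × 150%/5⌋ = $12,080. Book value $28,187.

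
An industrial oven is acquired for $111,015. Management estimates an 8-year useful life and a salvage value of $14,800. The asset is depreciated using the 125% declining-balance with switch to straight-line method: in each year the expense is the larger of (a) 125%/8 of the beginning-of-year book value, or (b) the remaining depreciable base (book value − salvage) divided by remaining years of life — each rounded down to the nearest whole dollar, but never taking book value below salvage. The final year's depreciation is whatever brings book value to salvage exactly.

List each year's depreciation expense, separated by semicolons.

$17,346; $14,635; $12,349; $10,419; $10,366; $10,366; $10,367; $10,367

Depreciable base = $111,015 − $14,800 = $96,215.
Year 1: DB = ⌊$111,015 × 125%/8⌋ = $17,346; SL = ⌊$96,215/8⌋ = $12,026 → take DB $17,346. Book value $93,669.
Year 2: DB = ⌊$93,669 × 125%/8⌋ = $14,635; SL = ⌊$78,869/7⌋ = $11,267 → take DB $14,635. Book value $79,034.
Year 3: DB = ⌊$79,034 × 125%/8⌋ = $12,349; SL = ⌊$64,234/6⌋ = $10,705 → take DB $12,349. Book value $66,685.
Year 4: DB = ⌊$66,685 × 125%/8⌋ = $10,419; SL = ⌊$51,885/5⌋ = $10,377 → take DB $10,419. Book value $56,266.
Year 5: DB = ⌊$56,266 × 125%/8⌋ = $8,791; SL = ⌊$41,466/4⌋ = $10,366 → take SL $10,366. Book value $45,900.
Year 6: DB = ⌊$45,900 × 125%/8⌋ = $7,171; SL = ⌊$31,100/3⌋ = $10,366 → take SL $10,366. Book value $35,534.
Year 7: DB = ⌊$35,534 × 125%/8⌋ = $5,552; SL = ⌊$20,734/2⌋ = $10,367 → take SL $10,367. Book value $25,167.
Year 8 (final): $25,167 − $14,800 = $10,367. Book value $14,800.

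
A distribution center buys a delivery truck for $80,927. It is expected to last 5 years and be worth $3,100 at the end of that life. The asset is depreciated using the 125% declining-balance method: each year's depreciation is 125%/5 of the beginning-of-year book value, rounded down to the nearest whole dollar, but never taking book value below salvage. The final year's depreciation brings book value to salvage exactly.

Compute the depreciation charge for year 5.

$22,507

Depreciable base = $80,927 − $3,100 = $77,827.
Year 1: ⌊$80,927 × 125%/5⌋ = $20,231. Book value $60,696.
Year 2: ⌊$60,696 × 125%/5⌋ = $15,174. Book value $45,522.
Year 3: ⌊$45,522 × 125%/5⌋ = $11,380. Book value $34,142.
Year 4: ⌊$34,142 × 125%/5⌋ = $8,535. Book value $25,607.
Year 5 (final): $25,607 − $3,100 = $22,507. Book value $3,100.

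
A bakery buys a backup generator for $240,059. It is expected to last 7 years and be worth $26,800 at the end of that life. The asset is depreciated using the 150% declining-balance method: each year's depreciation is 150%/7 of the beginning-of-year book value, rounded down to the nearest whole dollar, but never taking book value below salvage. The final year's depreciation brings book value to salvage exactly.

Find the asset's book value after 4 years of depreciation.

$91,491

Depreciable base = $240,059 − $26,800 = $213,259.
Year 1: ⌊$240,059 × 150%/7⌋ = $51,441. Book value $188,618.
Year 2: ⌊$188,618 × 150%/7⌋ = $40,418. Book value $148,200.
Year 3: ⌊$148,200 × 150%/7⌋ = $31,757. Book value $116,443.
Year 4: ⌊$116,443 × 150%/7⌋ = $24,952. Book value $91,491.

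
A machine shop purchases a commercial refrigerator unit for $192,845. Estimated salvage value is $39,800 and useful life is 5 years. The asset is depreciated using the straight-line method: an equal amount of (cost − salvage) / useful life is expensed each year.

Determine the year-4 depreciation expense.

Depreciable base = $192,845 − $39,800 = $153,045.
Annual expense = $153,045 / 5 = $30,609.

$30,609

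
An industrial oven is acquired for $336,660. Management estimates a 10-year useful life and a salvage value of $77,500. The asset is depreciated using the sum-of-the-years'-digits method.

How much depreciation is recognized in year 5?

$28,272

Depreciable base = $336,660 − $77,500 = $259,160.
Sum of the years' digits = 10+9+8+7+6+5+4+3+2+1 = 55.
Year 1: $259,160 × 10/55 = $47,120. Book value $289,540.
Year 2: $259,160 × 9/55 = $42,408. Book value $247,132.
Year 3: $259,160 × 8/55 = $37,696. Book value $209,436.
Year 4: $259,160 × 7/55 = $32,984. Book value $176,452.
Year 5: $259,160 × 6/55 = $28,272. Book value $148,180.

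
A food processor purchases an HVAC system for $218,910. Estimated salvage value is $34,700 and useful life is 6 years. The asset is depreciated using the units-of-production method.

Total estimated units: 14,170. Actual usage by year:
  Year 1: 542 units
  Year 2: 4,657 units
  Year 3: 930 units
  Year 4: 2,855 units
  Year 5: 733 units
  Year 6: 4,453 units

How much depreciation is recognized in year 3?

$12,090

Depreciable base = $218,910 − $34,700 = $184,210.
Rate = $184,210 / 14,170 units = $13 per unit.
Year 1: 542 × $13 = $7,046. Book value $211,864.
Year 2: 4,657 × $13 = $60,541. Book value $151,323.
Year 3: 930 × $13 = $12,090. Book value $139,233.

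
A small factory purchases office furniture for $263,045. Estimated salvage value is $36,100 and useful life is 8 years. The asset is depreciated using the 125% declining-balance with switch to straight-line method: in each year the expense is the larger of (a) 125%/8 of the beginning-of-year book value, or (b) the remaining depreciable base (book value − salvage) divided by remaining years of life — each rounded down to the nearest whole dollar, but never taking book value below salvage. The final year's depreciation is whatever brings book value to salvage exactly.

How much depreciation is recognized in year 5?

Depreciable base = $263,045 − $36,100 = $226,945.
Year 1: DB = ⌊$263,045 × 125%/8⌋ = $41,100; SL = ⌊$226,945/8⌋ = $28,368 → take DB $41,100. Book value $221,945.
Year 2: DB = ⌊$221,945 × 125%/8⌋ = $34,678; SL = ⌊$185,845/7⌋ = $26,549 → take DB $34,678. Book value $187,267.
Year 3: DB = ⌊$187,267 × 125%/8⌋ = $29,260; SL = ⌊$151,167/6⌋ = $25,194 → take DB $29,260. Book value $158,007.
Year 4: DB = ⌊$158,007 × 125%/8⌋ = $24,688; SL = ⌊$121,907/5⌋ = $24,381 → take DB $24,688. Book value $133,319.
Year 5: DB = ⌊$133,319 × 125%/8⌋ = $20,831; SL = ⌊$97,219/4⌋ = $24,304 → take SL $24,304. Book value $109,015.

$24,304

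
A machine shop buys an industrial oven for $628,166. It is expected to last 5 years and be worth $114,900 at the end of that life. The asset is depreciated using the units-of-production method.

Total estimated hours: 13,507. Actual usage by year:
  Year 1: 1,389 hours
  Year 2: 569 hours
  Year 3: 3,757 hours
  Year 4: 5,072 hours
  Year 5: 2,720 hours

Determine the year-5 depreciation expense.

$103,360

Depreciable base = $628,166 − $114,900 = $513,266.
Rate = $513,266 / 13,507 hours = $38 per hour.
Year 1: 1,389 × $38 = $52,782. Book value $575,384.
Year 2: 569 × $38 = $21,622. Book value $553,762.
Year 3: 3,757 × $38 = $142,766. Book value $410,996.
Year 4: 5,072 × $38 = $192,736. Book value $218,260.
Year 5: 2,720 × $38 = $103,360. Book value $114,900.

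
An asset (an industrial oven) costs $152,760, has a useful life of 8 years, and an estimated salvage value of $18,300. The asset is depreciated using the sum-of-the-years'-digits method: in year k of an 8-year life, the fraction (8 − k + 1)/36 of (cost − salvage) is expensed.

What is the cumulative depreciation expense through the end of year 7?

$130,725

Depreciable base = $152,760 − $18,300 = $134,460.
Sum of the years' digits = 8+7+6+5+4+3+2+1 = 36.
Year 1: $134,460 × 8/36 = $29,880. Book value $122,880.
Year 2: $134,460 × 7/36 = $26,145. Book value $96,735.
Year 3: $134,460 × 6/36 = $22,410. Book value $74,325.
Year 4: $134,460 × 5/36 = $18,675. Book value $55,650.
Year 5: $134,460 × 4/36 = $14,940. Book value $40,710.
Year 6: $134,460 × 3/36 = $11,205. Book value $29,505.
Year 7: $134,460 × 2/36 = $7,470. Book value $22,035.
Accumulated through year 7 = $152,760 − $22,035 = $130,725.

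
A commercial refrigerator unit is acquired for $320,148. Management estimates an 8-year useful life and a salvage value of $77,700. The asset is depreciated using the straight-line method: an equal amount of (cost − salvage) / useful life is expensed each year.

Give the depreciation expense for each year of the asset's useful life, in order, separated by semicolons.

Depreciable base = $320,148 − $77,700 = $242,448.
Annual expense = $242,448 / 8 = $30,306.
End of year 1: book value $289,842.
End of year 2: book value $259,536.
End of year 3: book value $229,230.
End of year 4: book value $198,924.
End of year 5: book value $168,618.
End of year 6: book value $138,312.
End of year 7: book value $108,006.
End of year 8: book value $77,700.

$30,306; $30,306; $30,306; $30,306; $30,306; $30,306; $30,306; $30,306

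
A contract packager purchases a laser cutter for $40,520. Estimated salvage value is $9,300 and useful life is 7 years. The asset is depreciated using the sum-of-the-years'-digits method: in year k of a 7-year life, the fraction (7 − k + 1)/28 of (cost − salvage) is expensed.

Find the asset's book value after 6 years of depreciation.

Depreciable base = $40,520 − $9,300 = $31,220.
Sum of the years' digits = 7+6+5+4+3+2+1 = 28.
Year 1: $31,220 × 7/28 = $7,805. Book value $32,715.
Year 2: $31,220 × 6/28 = $6,690. Book value $26,025.
Year 3: $31,220 × 5/28 = $5,575. Book value $20,450.
Year 4: $31,220 × 4/28 = $4,460. Book value $15,990.
Year 5: $31,220 × 3/28 = $3,345. Book value $12,645.
Year 6: $31,220 × 2/28 = $2,230. Book value $10,415.

$10,415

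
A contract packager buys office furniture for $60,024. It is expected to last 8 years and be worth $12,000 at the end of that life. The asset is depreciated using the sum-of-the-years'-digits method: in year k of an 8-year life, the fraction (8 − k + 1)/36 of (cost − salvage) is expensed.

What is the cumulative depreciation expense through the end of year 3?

Depreciable base = $60,024 − $12,000 = $48,024.
Sum of the years' digits = 8+7+6+5+4+3+2+1 = 36.
Year 1: $48,024 × 8/36 = $10,672. Book value $49,352.
Year 2: $48,024 × 7/36 = $9,338. Book value $40,014.
Year 3: $48,024 × 6/36 = $8,004. Book value $32,010.
Accumulated through year 3 = $60,024 − $32,010 = $28,014.

$28,014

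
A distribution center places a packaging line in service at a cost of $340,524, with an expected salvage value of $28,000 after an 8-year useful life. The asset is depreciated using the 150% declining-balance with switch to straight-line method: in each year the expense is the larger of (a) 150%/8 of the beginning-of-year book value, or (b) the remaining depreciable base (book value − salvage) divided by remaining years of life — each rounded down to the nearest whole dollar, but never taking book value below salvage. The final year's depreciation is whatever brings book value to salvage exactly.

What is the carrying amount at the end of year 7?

Depreciable base = $340,524 − $28,000 = $312,524.
Year 1: DB = ⌊$340,524 × 150%/8⌋ = $63,848; SL = ⌊$312,524/8⌋ = $39,065 → take DB $63,848. Book value $276,676.
Year 2: DB = ⌊$276,676 × 150%/8⌋ = $51,876; SL = ⌊$248,676/7⌋ = $35,525 → take DB $51,876. Book value $224,800.
Year 3: DB = ⌊$224,800 × 150%/8⌋ = $42,150; SL = ⌊$196,800/6⌋ = $32,800 → take DB $42,150. Book value $182,650.
Year 4: DB = ⌊$182,650 × 150%/8⌋ = $34,246; SL = ⌊$154,650/5⌋ = $30,930 → take DB $34,246. Book value $148,404.
Year 5: DB = ⌊$148,404 × 150%/8⌋ = $27,825; SL = ⌊$120,404/4⌋ = $30,101 → take SL $30,101. Book value $118,303.
Year 6: DB = ⌊$118,303 × 150%/8⌋ = $22,181; SL = ⌊$90,303/3⌋ = $30,101 → take SL $30,101. Book value $88,202.
Year 7: DB = ⌊$88,202 × 150%/8⌋ = $16,537; SL = ⌊$60,202/2⌋ = $30,101 → take SL $30,101. Book value $58,101.

$58,101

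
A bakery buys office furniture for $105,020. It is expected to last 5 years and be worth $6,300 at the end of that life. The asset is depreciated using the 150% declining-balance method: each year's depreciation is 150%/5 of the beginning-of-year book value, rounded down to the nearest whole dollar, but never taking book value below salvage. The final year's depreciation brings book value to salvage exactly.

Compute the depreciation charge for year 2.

Depreciable base = $105,020 − $6,300 = $98,720.
Year 1: ⌊$105,020 × 150%/5⌋ = $31,506. Book value $73,514.
Year 2: ⌊$73,514 × 150%/5⌋ = $22,054. Book value $51,460.

$22,054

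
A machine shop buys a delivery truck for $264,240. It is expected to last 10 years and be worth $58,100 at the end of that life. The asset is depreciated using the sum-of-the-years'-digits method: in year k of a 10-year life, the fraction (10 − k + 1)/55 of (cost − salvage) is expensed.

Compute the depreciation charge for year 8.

Depreciable base = $264,240 − $58,100 = $206,140.
Sum of the years' digits = 10+9+8+7+6+5+4+3+2+1 = 55.
Year 1: $206,140 × 10/55 = $37,480. Book value $226,760.
Year 2: $206,140 × 9/55 = $33,732. Book value $193,028.
Year 3: $206,140 × 8/55 = $29,984. Book value $163,044.
Year 4: $206,140 × 7/55 = $26,236. Book value $136,808.
Year 5: $206,140 × 6/55 = $22,488. Book value $114,320.
Year 6: $206,140 × 5/55 = $18,740. Book value $95,580.
Year 7: $206,140 × 4/55 = $14,992. Book value $80,588.
Year 8: $206,140 × 3/55 = $11,244. Book value $69,344.

$11,244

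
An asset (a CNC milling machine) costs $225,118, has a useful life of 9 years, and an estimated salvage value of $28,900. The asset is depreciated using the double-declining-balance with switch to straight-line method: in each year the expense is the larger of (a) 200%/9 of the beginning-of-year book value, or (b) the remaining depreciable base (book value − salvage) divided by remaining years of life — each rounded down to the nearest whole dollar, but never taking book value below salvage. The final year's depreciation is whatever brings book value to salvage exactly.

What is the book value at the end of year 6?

$49,837

Depreciable base = $225,118 − $28,900 = $196,218.
Year 1: DB = ⌊$225,118 × 200%/9⌋ = $50,026; SL = ⌊$196,218/9⌋ = $21,802 → take DB $50,026. Book value $175,092.
Year 2: DB = ⌊$175,092 × 200%/9⌋ = $38,909; SL = ⌊$146,192/8⌋ = $18,274 → take DB $38,909. Book value $136,183.
Year 3: DB = ⌊$136,183 × 200%/9⌋ = $30,262; SL = ⌊$107,283/7⌋ = $15,326 → take DB $30,262. Book value $105,921.
Year 4: DB = ⌊$105,921 × 200%/9⌋ = $23,538; SL = ⌊$77,021/6⌋ = $12,836 → take DB $23,538. Book value $82,383.
Year 5: DB = ⌊$82,383 × 200%/9⌋ = $18,307; SL = ⌊$53,483/5⌋ = $10,696 → take DB $18,307. Book value $64,076.
Year 6: DB = ⌊$64,076 × 200%/9⌋ = $14,239; SL = ⌊$35,176/4⌋ = $8,794 → take DB $14,239. Book value $49,837.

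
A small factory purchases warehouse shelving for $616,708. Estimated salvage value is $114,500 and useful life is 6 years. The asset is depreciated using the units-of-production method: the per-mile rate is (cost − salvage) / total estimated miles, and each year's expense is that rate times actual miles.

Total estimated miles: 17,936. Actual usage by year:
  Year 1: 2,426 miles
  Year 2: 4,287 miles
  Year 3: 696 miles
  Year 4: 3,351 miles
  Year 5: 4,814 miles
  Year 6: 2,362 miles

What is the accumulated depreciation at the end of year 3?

$207,452

Depreciable base = $616,708 − $114,500 = $502,208.
Rate = $502,208 / 17,936 miles = $28 per mile.
Year 1: 2,426 × $28 = $67,928. Book value $548,780.
Year 2: 4,287 × $28 = $120,036. Book value $428,744.
Year 3: 696 × $28 = $19,488. Book value $409,256.
Accumulated through year 3 = $616,708 − $409,256 = $207,452.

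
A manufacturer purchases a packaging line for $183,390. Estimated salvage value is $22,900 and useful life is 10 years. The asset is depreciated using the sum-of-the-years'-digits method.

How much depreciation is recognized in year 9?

$5,836

Depreciable base = $183,390 − $22,900 = $160,490.
Sum of the years' digits = 10+9+8+7+6+5+4+3+2+1 = 55.
Year 1: $160,490 × 10/55 = $29,180. Book value $154,210.
Year 2: $160,490 × 9/55 = $26,262. Book value $127,948.
Year 3: $160,490 × 8/55 = $23,344. Book value $104,604.
Year 4: $160,490 × 7/55 = $20,426. Book value $84,178.
Year 5: $160,490 × 6/55 = $17,508. Book value $66,670.
Year 6: $160,490 × 5/55 = $14,590. Book value $52,080.
Year 7: $160,490 × 4/55 = $11,672. Book value $40,408.
Year 8: $160,490 × 3/55 = $8,754. Book value $31,654.
Year 9: $160,490 × 2/55 = $5,836. Book value $25,818.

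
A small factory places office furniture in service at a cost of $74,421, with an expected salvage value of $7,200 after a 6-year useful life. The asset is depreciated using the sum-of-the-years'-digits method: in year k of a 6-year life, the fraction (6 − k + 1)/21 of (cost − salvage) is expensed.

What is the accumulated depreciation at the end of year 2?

Depreciable base = $74,421 − $7,200 = $67,221.
Sum of the years' digits = 6+5+4+3+2+1 = 21.
Year 1: $67,221 × 6/21 = $19,206. Book value $55,215.
Year 2: $67,221 × 5/21 = $16,005. Book value $39,210.
Accumulated through year 2 = $74,421 − $39,210 = $35,211.

$35,211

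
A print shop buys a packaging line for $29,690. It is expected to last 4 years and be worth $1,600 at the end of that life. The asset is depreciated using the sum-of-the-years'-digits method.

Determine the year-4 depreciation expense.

Depreciable base = $29,690 − $1,600 = $28,090.
Sum of the years' digits = 4+3+2+1 = 10.
Year 1: $28,090 × 4/10 = $11,236. Book value $18,454.
Year 2: $28,090 × 3/10 = $8,427. Book value $10,027.
Year 3: $28,090 × 2/10 = $5,618. Book value $4,409.
Year 4: $28,090 × 1/10 = $2,809. Book value $1,600.

$2,809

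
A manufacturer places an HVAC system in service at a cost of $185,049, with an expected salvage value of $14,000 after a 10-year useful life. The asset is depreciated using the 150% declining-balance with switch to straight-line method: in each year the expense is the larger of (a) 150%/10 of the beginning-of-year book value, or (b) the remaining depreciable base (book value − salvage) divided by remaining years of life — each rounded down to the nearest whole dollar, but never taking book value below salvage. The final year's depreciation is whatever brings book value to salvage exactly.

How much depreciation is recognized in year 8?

Depreciable base = $185,049 − $14,000 = $171,049.
Year 1: DB = ⌊$185,049 × 150%/10⌋ = $27,757; SL = ⌊$171,049/10⌋ = $17,104 → take DB $27,757. Book value $157,292.
Year 2: DB = ⌊$157,292 × 150%/10⌋ = $23,593; SL = ⌊$143,292/9⌋ = $15,921 → take DB $23,593. Book value $133,699.
Year 3: DB = ⌊$133,699 × 150%/10⌋ = $20,054; SL = ⌊$119,699/8⌋ = $14,962 → take DB $20,054. Book value $113,645.
Year 4: DB = ⌊$113,645 × 150%/10⌋ = $17,046; SL = ⌊$99,645/7⌋ = $14,235 → take DB $17,046. Book value $96,599.
Year 5: DB = ⌊$96,599 × 150%/10⌋ = $14,489; SL = ⌊$82,599/6⌋ = $13,766 → take DB $14,489. Book value $82,110.
Year 6: DB = ⌊$82,110 × 150%/10⌋ = $12,316; SL = ⌊$68,110/5⌋ = $13,622 → take SL $13,622. Book value $68,488.
Year 7: DB = ⌊$68,488 × 150%/10⌋ = $10,273; SL = ⌊$54,488/4⌋ = $13,622 → take SL $13,622. Book value $54,866.
Year 8: DB = ⌊$54,866 × 150%/10⌋ = $8,229; SL = ⌊$40,866/3⌋ = $13,622 → take SL $13,622. Book value $41,244.

$13,622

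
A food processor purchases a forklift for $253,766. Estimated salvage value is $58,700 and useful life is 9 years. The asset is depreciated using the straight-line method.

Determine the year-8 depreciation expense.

Depreciable base = $253,766 − $58,700 = $195,066.
Annual expense = $195,066 / 9 = $21,674.

$21,674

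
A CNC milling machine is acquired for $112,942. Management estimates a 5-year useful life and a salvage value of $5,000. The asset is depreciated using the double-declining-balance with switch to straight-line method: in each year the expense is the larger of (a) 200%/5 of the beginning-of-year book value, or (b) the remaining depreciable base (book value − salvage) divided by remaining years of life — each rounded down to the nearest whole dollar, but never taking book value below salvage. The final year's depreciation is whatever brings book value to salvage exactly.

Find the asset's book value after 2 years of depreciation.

Depreciable base = $112,942 − $5,000 = $107,942.
Year 1: DB = ⌊$112,942 × 200%/5⌋ = $45,176; SL = ⌊$107,942/5⌋ = $21,588 → take DB $45,176. Book value $67,766.
Year 2: DB = ⌊$67,766 × 200%/5⌋ = $27,106; SL = ⌊$62,766/4⌋ = $15,691 → take DB $27,106. Book value $40,660.

$40,660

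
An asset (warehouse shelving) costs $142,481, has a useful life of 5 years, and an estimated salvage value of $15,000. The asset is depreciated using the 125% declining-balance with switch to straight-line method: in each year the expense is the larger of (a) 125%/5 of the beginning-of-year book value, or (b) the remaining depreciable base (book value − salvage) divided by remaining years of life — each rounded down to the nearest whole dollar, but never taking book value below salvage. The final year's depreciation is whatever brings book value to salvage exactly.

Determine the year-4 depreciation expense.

$21,715

Depreciable base = $142,481 − $15,000 = $127,481.
Year 1: DB = ⌊$142,481 × 125%/5⌋ = $35,620; SL = ⌊$127,481/5⌋ = $25,496 → take DB $35,620. Book value $106,861.
Year 2: DB = ⌊$106,861 × 125%/5⌋ = $26,715; SL = ⌊$91,861/4⌋ = $22,965 → take DB $26,715. Book value $80,146.
Year 3: DB = ⌊$80,146 × 125%/5⌋ = $20,036; SL = ⌊$65,146/3⌋ = $21,715 → take SL $21,715. Book value $58,431.
Year 4: DB = ⌊$58,431 × 125%/5⌋ = $14,607; SL = ⌊$43,431/2⌋ = $21,715 → take SL $21,715. Book value $36,716.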